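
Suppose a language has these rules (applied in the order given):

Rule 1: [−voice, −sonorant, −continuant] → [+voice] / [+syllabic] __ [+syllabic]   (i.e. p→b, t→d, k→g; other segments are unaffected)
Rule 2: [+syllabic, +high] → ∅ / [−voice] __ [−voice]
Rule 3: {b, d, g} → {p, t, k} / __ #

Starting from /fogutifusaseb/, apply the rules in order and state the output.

Rule 1 (intervocalic voicing): /t/ is a voiceless stop between vowels /u/ and /i/, so it voices to [d]. /fogutifusaseb/ → fogudifusaseb.
Rule 2 (high vowel syncope): /u/ is a high vowel flanked by voiceless consonants /f/ and /s/, so it deletes. /fogudifusaseb/ → fogudifsaseb.
Rule 3 (final devoicing): /b/ is a voiced stop in word-final position, so it devoices to [p]. /fogudifsaseb/ → fogudifsasep.

fogudifsasep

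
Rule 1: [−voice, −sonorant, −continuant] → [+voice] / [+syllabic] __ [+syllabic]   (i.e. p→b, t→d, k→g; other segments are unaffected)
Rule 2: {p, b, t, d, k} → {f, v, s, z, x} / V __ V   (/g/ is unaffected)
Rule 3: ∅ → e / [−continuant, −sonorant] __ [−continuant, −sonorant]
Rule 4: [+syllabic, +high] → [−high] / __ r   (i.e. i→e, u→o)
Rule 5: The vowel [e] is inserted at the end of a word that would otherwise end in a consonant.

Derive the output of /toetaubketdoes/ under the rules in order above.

toezaubeketedoese

Rule 1 (intervocalic voicing): /t/ is a voiceless stop between vowels /e/ and /a/, so it voices to [d]. /toetaubketdoes/ → toedaubketdoes.
Rule 2 (intervocalic spirantization): /d/ is a stop between vowels /e/ and /a/, so it spirantizes to the fricative [z]. /toedaubketdoes/ → toezaubketdoes.
Rule 3 (stop-cluster e-epenthesis): /b/ and /k/ form a stop–stop cluster, so [e] is inserted between them. /t/ and /d/ form a stop–stop cluster, so [e] is inserted between them. /toezaubketdoes/ → toezaubeketedoes.
Rule 4 (pre-rhotic lowering): no segment meets the environment; /toezaubeketedoes/ is unchanged.
Rule 5 (final e-epenthesis): the form ends in the consonant /s/, so [e] is inserted word-finally. /toezaubeketedoes/ → toezaubeketedoese.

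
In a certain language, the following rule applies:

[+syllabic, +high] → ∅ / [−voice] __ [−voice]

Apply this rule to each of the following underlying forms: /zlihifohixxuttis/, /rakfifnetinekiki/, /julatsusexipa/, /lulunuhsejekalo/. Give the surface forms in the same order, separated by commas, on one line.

zlihfohxxtts, rakffnetinekki, julatssexpa, lulunuhsejekalo

/zlihifohixxuttis/: /i/ is a high vowel flanked by voiceless consonants /h/ and /f/, so it deletes. /i/ is a high vowel flanked by voiceless consonants /h/ and /x/, so it deletes. /u/ is a high vowel flanked by voiceless consonants /x/ and /t/, so it deletes. /i/ is a high vowel flanked by voiceless consonants /t/ and /s/, so it deletes. → [zlihfohxxtts].
/rakfifnetinekiki/: /i/ is a high vowel flanked by voiceless consonants /f/ and /f/, so it deletes. /i/ is a high vowel flanked by voiceless consonants /k/ and /k/, so it deletes. → [rakffnetinekki].
/julatsusexipa/: /u/ is a high vowel flanked by voiceless consonants /s/ and /s/, so it deletes. /i/ is a high vowel flanked by voiceless consonants /x/ and /p/, so it deletes. → [julatssexpa].
/lulunuhsejekalo/: the rule's environment is not met; surfaces unchanged as [lulunuhsejekalo].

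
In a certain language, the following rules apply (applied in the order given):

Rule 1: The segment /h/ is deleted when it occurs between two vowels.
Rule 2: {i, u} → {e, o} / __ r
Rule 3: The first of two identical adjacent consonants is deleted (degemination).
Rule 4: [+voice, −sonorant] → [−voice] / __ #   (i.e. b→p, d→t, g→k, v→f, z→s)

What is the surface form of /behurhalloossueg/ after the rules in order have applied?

Rule 1 (intervocalic h-deletion): /h/ occurs between vowels /e/ and /u/, so it deletes. /behurhalloossueg/ → beurhalloossueg.
Rule 2 (pre-rhotic lowering): /u/ is a high vowel immediately before /r/, so it lowers to [o]. /beurhalloossueg/ → beorhalloossueg.
Rule 3 (degemination): /ll/ is a geminate; the first /l/ deletes. /ss/ is a geminate; the first /s/ deletes. /beorhalloossueg/ → beorhaloosueg.
Rule 4 (final devoicing): /g/ is a voiced obstruent in word-final position, so it devoices to [k]. /beorhaloosueg/ → beorhaloosuek.

beorhaloosuek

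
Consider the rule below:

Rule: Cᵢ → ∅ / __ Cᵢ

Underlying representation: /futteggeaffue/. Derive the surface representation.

futegeafue

/tt/ is a geminate; the first /t/ deletes.
/gg/ is a geminate; the first /g/ deletes.
/ff/ is a geminate; the first /f/ deletes.
The other instances of /f/, /t/, /g/ do not occur in the required environment and remain unchanged.
Surface form: [futegeafue].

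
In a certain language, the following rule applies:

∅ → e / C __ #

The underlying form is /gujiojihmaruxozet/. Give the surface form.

gujiojihmaruxozete

the form ends in the consonant /t/, so [e] is inserted word-finally.
Surface form: [gujiojihmaruxozete].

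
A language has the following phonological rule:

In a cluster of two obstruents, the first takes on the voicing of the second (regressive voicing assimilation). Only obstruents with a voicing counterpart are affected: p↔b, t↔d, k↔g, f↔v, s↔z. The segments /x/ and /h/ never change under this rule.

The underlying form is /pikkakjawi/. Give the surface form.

pikkakjawi

No segment of /pikkakjawi/ meets the structural description of the rule, so the form surfaces unchanged.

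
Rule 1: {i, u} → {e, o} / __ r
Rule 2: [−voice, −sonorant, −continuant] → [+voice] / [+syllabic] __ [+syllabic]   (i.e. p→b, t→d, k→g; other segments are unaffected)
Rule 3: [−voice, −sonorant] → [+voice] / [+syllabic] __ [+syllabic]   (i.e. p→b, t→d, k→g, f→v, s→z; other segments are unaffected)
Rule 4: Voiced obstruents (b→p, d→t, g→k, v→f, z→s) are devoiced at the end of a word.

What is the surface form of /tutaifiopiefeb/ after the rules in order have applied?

Rule 1 (pre-rhotic lowering): no segment meets the environment; /tutaifiopiefeb/ is unchanged.
Rule 2 (intervocalic voicing): /t/ is a voiceless stop between vowels /u/ and /a/, so it voices to [d]. /p/ is a voiceless stop between vowels /o/ and /i/, so it voices to [b]. /tutaifiopiefeb/ → tudaifiobiefeb.
Rule 3 (intervocalic voicing): /f/ is a voiceless obstruent between vowels /i/ and /i/, so it voices to [v]. /f/ is a voiceless obstruent between vowels /e/ and /e/, so it voices to [v]. /tudaifiobiefeb/ → tudaiviobieveb.
Rule 4 (final devoicing): /b/ is a voiced obstruent in word-final position, so it devoices to [p]. /tudaiviobieveb/ → tudaiviobievep.

tudaiviobievep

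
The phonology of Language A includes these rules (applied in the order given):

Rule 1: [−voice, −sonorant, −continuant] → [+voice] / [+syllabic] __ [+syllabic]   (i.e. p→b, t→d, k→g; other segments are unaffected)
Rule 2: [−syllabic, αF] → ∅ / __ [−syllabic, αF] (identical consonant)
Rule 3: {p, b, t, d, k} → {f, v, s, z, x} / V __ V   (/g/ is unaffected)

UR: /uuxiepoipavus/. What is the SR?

uuxievoivavus

Rule 1 (intervocalic voicing): /p/ is a voiceless stop between vowels /e/ and /o/, so it voices to [b]. /p/ is a voiceless stop between vowels /i/ and /a/, so it voices to [b]. /uuxiepoipavus/ → uuxieboibavus.
Rule 2 (degemination): no segment meets the environment; /uuxieboibavus/ is unchanged.
Rule 3 (intervocalic spirantization): /b/ is a stop between vowels /e/ and /o/, so it spirantizes to the fricative [v]. /b/ is a stop between vowels /i/ and /a/, so it spirantizes to the fricative [v]. /uuxieboibavus/ → uuxievoivavus.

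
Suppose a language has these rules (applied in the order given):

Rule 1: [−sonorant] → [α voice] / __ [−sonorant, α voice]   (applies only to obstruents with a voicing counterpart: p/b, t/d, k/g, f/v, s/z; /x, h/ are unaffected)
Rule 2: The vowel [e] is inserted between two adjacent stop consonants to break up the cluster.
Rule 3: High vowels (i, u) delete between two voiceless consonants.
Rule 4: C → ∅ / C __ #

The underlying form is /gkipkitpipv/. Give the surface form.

kekpektepib

Rule 1 (regressive voicing assimilation): /g/ precedes the voiceless obstruent /k/, so it devoices to [k] by assimilation. /p/ precedes the voiced obstruent /v/, so it voices to [b] by assimilation. /gkipkitpipv/ → kkipkitpibv.
Rule 2 (stop-cluster e-epenthesis): /k/ and /k/ form a stop–stop cluster, so [e] is inserted between them. /p/ and /k/ form a stop–stop cluster, so [e] is inserted between them. /t/ and /p/ form a stop–stop cluster, so [e] is inserted between them. /kkipkitpibv/ → kekipekitepibv.
Rule 3 (high vowel syncope): /i/ is a high vowel flanked by voiceless consonants /k/ and /p/, so it deletes. /i/ is a high vowel flanked by voiceless consonants /k/ and /t/, so it deletes. /kekipekitepibv/ → kekpektepibv.
Rule 4 (final cluster simplification): /v/ is the second consonant of a word-final cluster /bv/, so it deletes. /kekpektepibv/ → kekpektepib.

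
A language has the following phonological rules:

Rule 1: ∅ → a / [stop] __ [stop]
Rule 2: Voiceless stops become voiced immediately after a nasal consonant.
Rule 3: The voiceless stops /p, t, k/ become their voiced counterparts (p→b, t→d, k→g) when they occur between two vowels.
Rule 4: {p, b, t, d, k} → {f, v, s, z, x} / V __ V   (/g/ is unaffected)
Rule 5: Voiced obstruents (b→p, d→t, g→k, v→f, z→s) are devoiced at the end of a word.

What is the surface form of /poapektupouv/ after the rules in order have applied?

poavegazuvouf

Rule 1 (stop-cluster a-epenthesis): /k/ and /t/ form a stop–stop cluster, so [a] is inserted between them. /poapektupouv/ → poapekatupouv.
Rule 2 (post-nasal voicing): no segment meets the environment; /poapekatupouv/ is unchanged.
Rule 3 (intervocalic voicing): /p/ is a voiceless stop between vowels /a/ and /e/, so it voices to [b]. /k/ is a voiceless stop between vowels /e/ and /a/, so it voices to [g]. /t/ is a voiceless stop between vowels /a/ and /u/, so it voices to [d]. /p/ is a voiceless stop between vowels /u/ and /o/, so it voices to [b]. /poapekatupouv/ → poabegadubouv.
Rule 4 (intervocalic spirantization): /b/ is a stop between vowels /a/ and /e/, so it spirantizes to the fricative [v]. /d/ is a stop between vowels /a/ and /u/, so it spirantizes to the fricative [z]. /b/ is a stop between vowels /u/ and /o/, so it spirantizes to the fricative [v]. /poabegadubouv/ → poavegazuvouv.
Rule 5 (final devoicing): /v/ is a voiced obstruent in word-final position, so it devoices to [f]. /poavegazuvouv/ → poavegazuvouf.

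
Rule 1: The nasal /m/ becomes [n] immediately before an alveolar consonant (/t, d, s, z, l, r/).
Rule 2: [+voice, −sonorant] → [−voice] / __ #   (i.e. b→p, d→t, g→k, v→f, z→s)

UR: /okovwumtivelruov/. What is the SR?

Rule 1 (nasal place assimilation): /m/ precedes the alveolar consonant /t/, so it assimilates in place to [n]. /okovwumtivelruov/ → okovwuntivelruov.
Rule 2 (final devoicing): /v/ is a voiced obstruent in word-final position, so it devoices to [f]. /okovwuntivelruov/ → okovwuntivelruof.

okovwuntivelruof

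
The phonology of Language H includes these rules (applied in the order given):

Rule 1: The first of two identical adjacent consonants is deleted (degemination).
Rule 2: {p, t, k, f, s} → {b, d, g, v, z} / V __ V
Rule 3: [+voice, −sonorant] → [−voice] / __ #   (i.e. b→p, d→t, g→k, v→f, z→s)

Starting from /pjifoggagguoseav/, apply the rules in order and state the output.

Rule 1 (degemination): /gg/ is a geminate; the first /g/ deletes. /gg/ is a geminate; the first /g/ deletes. /pjifoggagguoseav/ → pjifogaguoseav.
Rule 2 (intervocalic voicing): /f/ is a voiceless obstruent between vowels /i/ and /o/, so it voices to [v]. /s/ is a voiceless obstruent between vowels /o/ and /e/, so it voices to [z]. /pjifogaguoseav/ → pjivogaguozeav.
Rule 3 (final devoicing): /v/ is a voiced obstruent in word-final position, so it devoices to [f]. /pjivogaguozeav/ → pjivogaguozeaf.

pjivogaguozeaf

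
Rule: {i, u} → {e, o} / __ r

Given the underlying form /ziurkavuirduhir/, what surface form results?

ziorkavuerduher

Scanning /ziurkavuirduhir/: /i/ at position 2 is not in the conditioning environment; /u/ is a high vowel immediately before /r/, so it lowers to [o]; /u/ at position 8 is not in the conditioning environment; /i/ is a high vowel immediately before /r/, so it lowers to [e]; /u/ at position 12 is not in the conditioning environment; /i/ is a high vowel immediately before /r/, so it lowers to [e].
Result: [ziorkavuerduher].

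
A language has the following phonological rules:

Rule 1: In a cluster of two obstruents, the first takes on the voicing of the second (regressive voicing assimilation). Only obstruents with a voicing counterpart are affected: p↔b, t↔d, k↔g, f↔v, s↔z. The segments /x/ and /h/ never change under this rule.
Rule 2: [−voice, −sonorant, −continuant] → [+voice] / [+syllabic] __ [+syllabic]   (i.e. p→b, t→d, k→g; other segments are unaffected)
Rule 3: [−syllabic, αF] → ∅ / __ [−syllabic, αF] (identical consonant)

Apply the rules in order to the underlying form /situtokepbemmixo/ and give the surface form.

Rule 1 (regressive voicing assimilation): /p/ precedes the voiced obstruent /b/, so it voices to [b] by assimilation. /situtokepbemmixo/ → situtokebbemmixo.
Rule 2 (intervocalic voicing): /t/ is a voiceless stop between vowels /i/ and /u/, so it voices to [d]. /t/ is a voiceless stop between vowels /u/ and /o/, so it voices to [d]. /k/ is a voiceless stop between vowels /o/ and /e/, so it voices to [g]. /situtokebbemmixo/ → sidudogebbemmixo.
Rule 3 (degemination): /bb/ is a geminate; the first /b/ deletes. /mm/ is a geminate; the first /m/ deletes. /sidudogebbemmixo/ → sidudogebemixo.

sidudogebemixo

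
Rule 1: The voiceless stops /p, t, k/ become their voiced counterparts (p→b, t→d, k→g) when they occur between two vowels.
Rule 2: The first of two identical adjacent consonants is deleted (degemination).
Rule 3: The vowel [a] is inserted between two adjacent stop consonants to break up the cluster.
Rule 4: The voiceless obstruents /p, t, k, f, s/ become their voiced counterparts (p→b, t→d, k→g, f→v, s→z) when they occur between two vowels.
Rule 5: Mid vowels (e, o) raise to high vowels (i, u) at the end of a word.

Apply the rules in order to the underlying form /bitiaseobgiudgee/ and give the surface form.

bidiazeobagiudagei

Rule 1 (intervocalic voicing): /t/ is a voiceless stop between vowels /i/ and /i/, so it voices to [d]. /bitiaseobgiudgee/ → bidiaseobgiudgee.
Rule 2 (degemination): no segment meets the environment; /bidiaseobgiudgee/ is unchanged.
Rule 3 (stop-cluster a-epenthesis): /b/ and /g/ form a stop–stop cluster, so [a] is inserted between them. /d/ and /g/ form a stop–stop cluster, so [a] is inserted between them. /bidiaseobgiudgee/ → bidiaseobagiudagee.
Rule 4 (intervocalic voicing): /s/ is a voiceless obstruent between vowels /a/ and /e/, so it voices to [z]. /bidiaseobagiudagee/ → bidiazeobagiudagee.
Rule 5 (final vowel raising): /e/ is a mid vowel in word-final position, so it raises to [i]. /bidiazeobagiudagee/ → bidiazeobagiudagei.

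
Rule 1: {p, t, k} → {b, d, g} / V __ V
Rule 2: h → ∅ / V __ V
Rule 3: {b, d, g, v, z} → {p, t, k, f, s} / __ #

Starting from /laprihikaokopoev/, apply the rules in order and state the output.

Rule 1 (intervocalic voicing): /k/ is a voiceless stop between vowels /i/ and /a/, so it voices to [g]. /k/ is a voiceless stop between vowels /o/ and /o/, so it voices to [g]. /p/ is a voiceless stop between vowels /o/ and /o/, so it voices to [b]. /laprihikaokopoev/ → laprihigaogoboev.
Rule 2 (intervocalic h-deletion): /h/ occurs between vowels /i/ and /i/, so it deletes. /laprihigaogoboev/ → lapriigaogoboev.
Rule 3 (final devoicing): /v/ is a voiced obstruent in word-final position, so it devoices to [f]. /lapriigaogoboev/ → lapriigaogoboef.

lapriigaogoboef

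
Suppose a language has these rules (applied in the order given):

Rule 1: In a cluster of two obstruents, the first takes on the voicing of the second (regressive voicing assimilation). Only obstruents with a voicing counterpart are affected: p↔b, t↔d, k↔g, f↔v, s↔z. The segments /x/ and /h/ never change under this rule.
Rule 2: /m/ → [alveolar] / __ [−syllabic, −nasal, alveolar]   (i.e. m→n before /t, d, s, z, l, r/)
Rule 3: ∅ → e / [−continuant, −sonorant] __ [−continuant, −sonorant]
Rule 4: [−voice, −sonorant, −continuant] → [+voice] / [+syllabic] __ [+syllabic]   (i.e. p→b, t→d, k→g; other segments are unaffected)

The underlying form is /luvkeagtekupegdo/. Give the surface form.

Rule 1 (regressive voicing assimilation): /v/ precedes the voiceless obstruent /k/, so it devoices to [f] by assimilation. /g/ precedes the voiceless obstruent /t/, so it devoices to [k] by assimilation. /luvkeagtekupegdo/ → lufkeaktekupegdo.
Rule 2 (nasal place assimilation): no segment meets the environment; /lufkeaktekupegdo/ is unchanged.
Rule 3 (stop-cluster e-epenthesis): /k/ and /t/ form a stop–stop cluster, so [e] is inserted between them. /g/ and /d/ form a stop–stop cluster, so [e] is inserted between them. /lufkeaktekupegdo/ → lufkeaketekupegedo.
Rule 4 (intervocalic voicing): /k/ is a voiceless stop between vowels /a/ and /e/, so it voices to [g]. /t/ is a voiceless stop between vowels /e/ and /e/, so it voices to [d]. /k/ is a voiceless stop between vowels /e/ and /u/, so it voices to [g]. /p/ is a voiceless stop between vowels /u/ and /e/, so it voices to [b]. /lufkeaketekupegedo/ → lufkeagedegubegedo.

lufkeagedegubegedo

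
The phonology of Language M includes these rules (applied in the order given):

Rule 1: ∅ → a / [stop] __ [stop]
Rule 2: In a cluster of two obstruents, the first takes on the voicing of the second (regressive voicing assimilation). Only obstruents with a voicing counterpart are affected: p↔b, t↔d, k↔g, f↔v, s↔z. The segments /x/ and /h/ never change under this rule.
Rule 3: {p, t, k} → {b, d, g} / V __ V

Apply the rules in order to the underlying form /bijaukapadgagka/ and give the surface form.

Rule 1 (stop-cluster a-epenthesis): /d/ and /g/ form a stop–stop cluster, so [a] is inserted between them. /g/ and /k/ form a stop–stop cluster, so [a] is inserted between them. /bijaukapadgagka/ → bijaukapadagagaka.
Rule 2 (regressive voicing assimilation): no segment meets the environment; /bijaukapadagagaka/ is unchanged.
Rule 3 (intervocalic voicing): /k/ is a voiceless stop between vowels /u/ and /a/, so it voices to [g]. /p/ is a voiceless stop between vowels /a/ and /a/, so it voices to [b]. /k/ is a voiceless stop between vowels /a/ and /a/, so it voices to [g]. /bijaukapadagagaka/ → bijaugabadagagaga.

bijaugabadagagaga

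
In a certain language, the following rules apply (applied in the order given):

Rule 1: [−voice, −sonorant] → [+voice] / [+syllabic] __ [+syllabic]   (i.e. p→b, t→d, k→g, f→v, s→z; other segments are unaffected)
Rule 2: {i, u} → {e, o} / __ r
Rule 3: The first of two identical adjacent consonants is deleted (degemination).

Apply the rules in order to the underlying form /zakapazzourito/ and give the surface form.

zagabazoorido

Rule 1 (intervocalic voicing): /k/ is a voiceless obstruent between vowels /a/ and /a/, so it voices to [g]. /p/ is a voiceless obstruent between vowels /a/ and /a/, so it voices to [b]. /t/ is a voiceless obstruent between vowels /i/ and /o/, so it voices to [d]. /zakapazzourito/ → zagabazzourido.
Rule 2 (pre-rhotic lowering): /u/ is a high vowel immediately before /r/, so it lowers to [o]. /zagabazzourido/ → zagabazzoorido.
Rule 3 (degemination): /zz/ is a geminate; the first /z/ deletes. /zagabazzoorido/ → zagabazoorido.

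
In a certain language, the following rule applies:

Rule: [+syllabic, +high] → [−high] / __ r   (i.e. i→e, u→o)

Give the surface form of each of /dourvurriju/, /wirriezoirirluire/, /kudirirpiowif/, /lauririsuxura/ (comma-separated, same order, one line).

doorvorriju, werriezoererluere, kudererpiowif, laorerisuxora

/dourvurriju/: /u/ is a high vowel immediately before /r/, so it lowers to [o]. /u/ is a high vowel immediately before /r/, so it lowers to [o]. → [doorvorriju].
/wirriezoirirluire/: /i/ is a high vowel immediately before /r/, so it lowers to [e]. /i/ is a high vowel immediately before /r/, so it lowers to [e]. /i/ is a high vowel immediately before /r/, so it lowers to [e]. /i/ is a high vowel immediately before /r/, so it lowers to [e]. → [werriezoererluere].
/kudirirpiowif/: /i/ is a high vowel immediately before /r/, so it lowers to [e]. /i/ is a high vowel immediately before /r/, so it lowers to [e]. → [kudererpiowif].
/lauririsuxura/: /u/ is a high vowel immediately before /r/, so it lowers to [o]. /i/ is a high vowel immediately before /r/, so it lowers to [e]. /u/ is a high vowel immediately before /r/, so it lowers to [o]. → [laorerisuxora].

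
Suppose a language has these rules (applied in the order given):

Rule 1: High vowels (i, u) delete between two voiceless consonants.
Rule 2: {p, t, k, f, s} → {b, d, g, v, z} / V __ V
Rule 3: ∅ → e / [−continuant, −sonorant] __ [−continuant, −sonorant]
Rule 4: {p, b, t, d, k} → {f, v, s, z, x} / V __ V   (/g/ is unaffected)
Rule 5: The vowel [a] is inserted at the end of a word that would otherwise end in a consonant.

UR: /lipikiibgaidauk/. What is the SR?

lifexiivegaizauka

Rule 1 (high vowel syncope): /i/ is a high vowel flanked by voiceless consonants /p/ and /k/, so it deletes. /lipikiibgaidauk/ → lipkiibgaidauk.
Rule 2 (intervocalic voicing): no segment meets the environment; /lipkiibgaidauk/ is unchanged.
Rule 3 (stop-cluster e-epenthesis): /p/ and /k/ form a stop–stop cluster, so [e] is inserted between them. /b/ and /g/ form a stop–stop cluster, so [e] is inserted between them. /lipkiibgaidauk/ → lipekiibegaidauk.
Rule 4 (intervocalic spirantization): /p/ is a stop between vowels /i/ and /e/, so it spirantizes to the fricative [f]. /k/ is a stop between vowels /e/ and /i/, so it spirantizes to the fricative [x]. /b/ is a stop between vowels /i/ and /e/, so it spirantizes to the fricative [v]. /d/ is a stop between vowels /i/ and /a/, so it spirantizes to the fricative [z]. /lipekiibegaidauk/ → lifexiivegaizauk.
Rule 5 (final a-epenthesis): the form ends in the consonant /k/, so [a] is inserted word-finally. /lifexiivegaizauk/ → lifexiivegaizauka.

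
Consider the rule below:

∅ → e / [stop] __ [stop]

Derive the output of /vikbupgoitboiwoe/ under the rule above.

/k/ and /b/ form a stop–stop cluster, so [e] is inserted between them.
/p/ and /g/ form a stop–stop cluster, so [e] is inserted between them.
/t/ and /b/ form a stop–stop cluster, so [e] is inserted between them.
Surface form: [vikebupegoiteboiwoe].

vikebupegoiteboiwoe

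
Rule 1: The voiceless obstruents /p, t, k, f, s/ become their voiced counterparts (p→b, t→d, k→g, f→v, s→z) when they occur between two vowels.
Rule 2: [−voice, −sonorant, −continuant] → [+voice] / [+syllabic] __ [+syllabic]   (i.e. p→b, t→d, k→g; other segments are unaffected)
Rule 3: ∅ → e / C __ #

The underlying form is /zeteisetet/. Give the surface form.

Rule 1 (intervocalic voicing): /t/ is a voiceless obstruent between vowels /e/ and /e/, so it voices to [d]. /s/ is a voiceless obstruent between vowels /i/ and /e/, so it voices to [z]. /t/ is a voiceless obstruent between vowels /e/ and /e/, so it voices to [d]. /zeteisetet/ → zedeizedet.
Rule 2 (intervocalic voicing): no segment meets the environment; /zedeizedet/ is unchanged.
Rule 3 (final e-epenthesis): the form ends in the consonant /t/, so [e] is inserted word-finally. /zedeizedet/ → zedeizedete.

zedeizedete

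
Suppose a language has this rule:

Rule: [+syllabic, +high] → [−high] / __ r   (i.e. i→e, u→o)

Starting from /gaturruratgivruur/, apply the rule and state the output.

gatorroratgivruor

Scanning /gaturruratgivruur/: /u/ is a high vowel immediately before /r/, so it lowers to [o]; /u/ is a high vowel immediately before /r/, so it lowers to [o]; /i/ at position 12 is not in the conditioning environment; /u/ at position 15 is not in the conditioning environment; /u/ is a high vowel immediately before /r/, so it lowers to [o].
Result: [gatorroratgivruor].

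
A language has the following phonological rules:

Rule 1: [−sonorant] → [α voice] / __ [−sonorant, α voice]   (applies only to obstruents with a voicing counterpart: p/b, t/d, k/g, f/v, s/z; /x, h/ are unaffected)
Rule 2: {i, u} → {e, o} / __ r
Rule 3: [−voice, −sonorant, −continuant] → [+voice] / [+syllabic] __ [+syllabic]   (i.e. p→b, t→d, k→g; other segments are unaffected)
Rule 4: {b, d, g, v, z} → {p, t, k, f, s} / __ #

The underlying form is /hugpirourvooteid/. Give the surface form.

Rule 1 (regressive voicing assimilation): /g/ precedes the voiceless obstruent /p/, so it devoices to [k] by assimilation. /hugpirourvooteid/ → hukpirourvooteid.
Rule 2 (pre-rhotic lowering): /i/ is a high vowel immediately before /r/, so it lowers to [e]. /u/ is a high vowel immediately before /r/, so it lowers to [o]. /hukpirourvooteid/ → hukperoorvooteid.
Rule 3 (intervocalic voicing): /t/ is a voiceless stop between vowels /o/ and /e/, so it voices to [d]. /hukperoorvooteid/ → hukperoorvoodeid.
Rule 4 (final devoicing): /d/ is a voiced obstruent in word-final position, so it devoices to [t]. /hukperoorvoodeid/ → hukperoorvoodeit.

hukperoorvoodeit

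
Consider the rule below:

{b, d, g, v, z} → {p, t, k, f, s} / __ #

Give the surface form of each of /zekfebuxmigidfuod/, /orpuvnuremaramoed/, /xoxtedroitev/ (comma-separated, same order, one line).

/zekfebuxmigidfuod/: /d/ is a voiced obstruent in word-final position, so it devoices to [t]. → [zekfebuxmigidfuot].
/orpuvnuremaramoed/: /d/ is a voiced obstruent in word-final position, so it devoices to [t]. → [orpuvnuremaramoet].
/xoxtedroitev/: /v/ is a voiced obstruent in word-final position, so it devoices to [f]. → [xoxtedroitef].

zekfebuxmigidfuot, orpuvnuremaramoet, xoxtedroitef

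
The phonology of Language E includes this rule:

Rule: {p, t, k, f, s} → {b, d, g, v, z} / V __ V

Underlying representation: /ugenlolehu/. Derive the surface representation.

No segment of /ugenlolehu/ meets the structural description of the rule, so the form surfaces unchanged.

ugenlolehu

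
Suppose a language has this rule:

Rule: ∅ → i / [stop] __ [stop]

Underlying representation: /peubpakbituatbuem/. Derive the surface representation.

peubipakibituatibuem

/b/ and /p/ form a stop–stop cluster, so [i] is inserted between them.
/k/ and /b/ form a stop–stop cluster, so [i] is inserted between them.
/t/ and /b/ form a stop–stop cluster, so [i] is inserted between them.
Surface form: [peubipakibituatibuem].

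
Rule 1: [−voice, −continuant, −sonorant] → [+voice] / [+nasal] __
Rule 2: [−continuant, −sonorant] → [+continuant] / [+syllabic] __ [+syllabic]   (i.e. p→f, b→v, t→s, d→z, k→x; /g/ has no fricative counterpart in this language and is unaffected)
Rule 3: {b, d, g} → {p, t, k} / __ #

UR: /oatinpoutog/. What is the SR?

oasinbousok

Rule 1 (post-nasal voicing): /p/ is a voiceless stop immediately after the nasal /n/, so it voices to [b]. /oatinpoutog/ → oatinboutog.
Rule 2 (intervocalic spirantization): /t/ is a stop between vowels /a/ and /i/, so it spirantizes to the fricative [s]. /t/ is a stop between vowels /u/ and /o/, so it spirantizes to the fricative [s]. /oatinboutog/ → oasinbousog.
Rule 3 (final devoicing): /g/ is a voiced stop in word-final position, so it devoices to [k]. /oasinbousog/ → oasinbousok.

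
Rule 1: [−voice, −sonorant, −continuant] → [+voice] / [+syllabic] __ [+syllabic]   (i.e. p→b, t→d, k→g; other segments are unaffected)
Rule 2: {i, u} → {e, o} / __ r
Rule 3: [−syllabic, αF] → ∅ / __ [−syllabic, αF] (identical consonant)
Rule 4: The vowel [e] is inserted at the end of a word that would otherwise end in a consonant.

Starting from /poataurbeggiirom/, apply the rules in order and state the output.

poadaorbegierome

Rule 1 (intervocalic voicing): /t/ is a voiceless stop between vowels /a/ and /a/, so it voices to [d]. /poataurbeggiirom/ → poadaurbeggiirom.
Rule 2 (pre-rhotic lowering): /u/ is a high vowel immediately before /r/, so it lowers to [o]. /i/ is a high vowel immediately before /r/, so it lowers to [e]. /poadaurbeggiirom/ → poadaorbeggierom.
Rule 3 (degemination): /gg/ is a geminate; the first /g/ deletes. /poadaorbeggierom/ → poadaorbegierom.
Rule 4 (final e-epenthesis): the form ends in the consonant /m/, so [e] is inserted word-finally. /poadaorbegierom/ → poadaorbegierome.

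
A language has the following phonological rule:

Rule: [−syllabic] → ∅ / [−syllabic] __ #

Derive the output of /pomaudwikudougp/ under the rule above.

pomaudwikudoug

/p/ is the second consonant of a word-final cluster /gp/, so it deletes.
The other instances of /p/, /m/, /d/, /w/, /k/, /g/ do not occur in the required environment and remain unchanged.
Surface form: [pomaudwikudoug].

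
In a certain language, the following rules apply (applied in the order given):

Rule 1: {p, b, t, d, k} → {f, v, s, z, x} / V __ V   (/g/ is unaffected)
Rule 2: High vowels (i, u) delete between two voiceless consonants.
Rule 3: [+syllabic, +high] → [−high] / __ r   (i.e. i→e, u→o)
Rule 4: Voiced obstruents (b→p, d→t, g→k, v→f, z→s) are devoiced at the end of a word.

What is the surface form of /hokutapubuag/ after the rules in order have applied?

Rule 1 (intervocalic spirantization): /k/ is a stop between vowels /o/ and /u/, so it spirantizes to the fricative [x]. /t/ is a stop between vowels /u/ and /a/, so it spirantizes to the fricative [s]. /p/ is a stop between vowels /a/ and /u/, so it spirantizes to the fricative [f]. /b/ is a stop between vowels /u/ and /u/, so it spirantizes to the fricative [v]. /hokutapubuag/ → hoxusafuvuag.
Rule 2 (high vowel syncope): /u/ is a high vowel flanked by voiceless consonants /x/ and /s/, so it deletes. /hoxusafuvuag/ → hoxsafuvuag.
Rule 3 (pre-rhotic lowering): no segment meets the environment; /hoxsafuvuag/ is unchanged.
Rule 4 (final devoicing): /g/ is a voiced obstruent in word-final position, so it devoices to [k]. /hoxsafuvuag/ → hoxsafuvuak.

hoxsafuvuak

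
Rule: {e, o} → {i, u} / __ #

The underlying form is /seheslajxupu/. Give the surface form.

seheslajxupu

No segment of /seheslajxupu/ meets the structural description of the rule, so the form surfaces unchanged.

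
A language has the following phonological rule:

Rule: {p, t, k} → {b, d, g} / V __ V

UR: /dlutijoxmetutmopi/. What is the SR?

/t/ is a voiceless stop between vowels /u/ and /i/, so it voices to [d].
/t/ is a voiceless stop between vowels /e/ and /u/, so it voices to [d].
/p/ is a voiceless stop between vowels /o/ and /i/, so it voices to [b].
The other instance of /t/ does not occur in the required environment and remains unchanged.
Surface form: [dludijoxmedutmobi].

dludijoxmedutmobi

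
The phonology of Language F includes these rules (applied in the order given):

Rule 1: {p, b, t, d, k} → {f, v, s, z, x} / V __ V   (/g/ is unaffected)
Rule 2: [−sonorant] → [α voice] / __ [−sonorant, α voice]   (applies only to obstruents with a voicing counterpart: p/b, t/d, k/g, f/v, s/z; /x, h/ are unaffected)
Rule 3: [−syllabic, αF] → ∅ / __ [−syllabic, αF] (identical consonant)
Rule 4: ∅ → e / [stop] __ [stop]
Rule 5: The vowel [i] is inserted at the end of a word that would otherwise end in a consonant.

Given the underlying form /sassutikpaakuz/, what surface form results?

Rule 1 (intervocalic spirantization): /t/ is a stop between vowels /u/ and /i/, so it spirantizes to the fricative [s]. /k/ is a stop between vowels /a/ and /u/, so it spirantizes to the fricative [x]. /sassutikpaakuz/ → sassusikpaaxuz.
Rule 2 (regressive voicing assimilation): no segment meets the environment; /sassusikpaaxuz/ is unchanged.
Rule 3 (degemination): /ss/ is a geminate; the first /s/ deletes. /sassusikpaaxuz/ → sasusikpaaxuz.
Rule 4 (stop-cluster e-epenthesis): /k/ and /p/ form a stop–stop cluster, so [e] is inserted between them. /sasusikpaaxuz/ → sasusikepaaxuz.
Rule 5 (final i-epenthesis): the form ends in the consonant /z/, so [i] is inserted word-finally. /sasusikepaaxuz/ → sasusikepaaxuzi.

sasusikepaaxuzi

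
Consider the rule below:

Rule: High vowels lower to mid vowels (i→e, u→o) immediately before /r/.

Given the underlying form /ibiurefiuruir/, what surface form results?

/u/ is a high vowel immediately before /r/, so it lowers to [o].
/u/ is a high vowel immediately before /r/, so it lowers to [o].
/i/ is a high vowel immediately before /r/, so it lowers to [e].
The other instances of /i/, /u/ do not occur in the required environment and remain unchanged.
Surface form: [ibiorefioruer].

ibiorefioruer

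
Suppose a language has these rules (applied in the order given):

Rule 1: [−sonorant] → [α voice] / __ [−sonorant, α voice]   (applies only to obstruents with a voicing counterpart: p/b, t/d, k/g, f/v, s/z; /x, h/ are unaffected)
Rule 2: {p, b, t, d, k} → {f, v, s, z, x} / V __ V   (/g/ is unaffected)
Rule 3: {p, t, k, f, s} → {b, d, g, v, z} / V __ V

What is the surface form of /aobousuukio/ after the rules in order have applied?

Rule 1 (regressive voicing assimilation): no segment meets the environment; /aobousuukio/ is unchanged.
Rule 2 (intervocalic spirantization): /b/ is a stop between vowels /o/ and /o/, so it spirantizes to the fricative [v]. /k/ is a stop between vowels /u/ and /i/, so it spirantizes to the fricative [x]. /aobousuukio/ → aovousuuxio.
Rule 3 (intervocalic voicing): /s/ is a voiceless obstruent between vowels /u/ and /u/, so it voices to [z]. /aovousuuxio/ → aovouzuuxio.

aovouzuuxio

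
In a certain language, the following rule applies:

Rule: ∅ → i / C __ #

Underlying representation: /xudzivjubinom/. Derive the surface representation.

xudzivjubinomi

the form ends in the consonant /m/, so [i] is inserted word-finally.
Surface form: [xudzivjubinomi].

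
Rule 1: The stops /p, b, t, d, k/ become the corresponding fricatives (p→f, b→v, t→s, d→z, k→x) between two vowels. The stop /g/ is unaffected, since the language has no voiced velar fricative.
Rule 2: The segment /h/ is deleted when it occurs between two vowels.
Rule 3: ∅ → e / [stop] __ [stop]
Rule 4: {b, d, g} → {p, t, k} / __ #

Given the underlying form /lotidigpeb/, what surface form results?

Rule 1 (intervocalic spirantization): /t/ is a stop between vowels /o/ and /i/, so it spirantizes to the fricative [s]. /d/ is a stop between vowels /i/ and /i/, so it spirantizes to the fricative [z]. /lotidigpeb/ → losizigpeb.
Rule 2 (intervocalic h-deletion): no segment meets the environment; /losizigpeb/ is unchanged.
Rule 3 (stop-cluster e-epenthesis): /g/ and /p/ form a stop–stop cluster, so [e] is inserted between them. /losizigpeb/ → losizigepeb.
Rule 4 (final devoicing): /b/ is a voiced stop in word-final position, so it devoices to [p]. /losizigepeb/ → losizigepep.

losizigepep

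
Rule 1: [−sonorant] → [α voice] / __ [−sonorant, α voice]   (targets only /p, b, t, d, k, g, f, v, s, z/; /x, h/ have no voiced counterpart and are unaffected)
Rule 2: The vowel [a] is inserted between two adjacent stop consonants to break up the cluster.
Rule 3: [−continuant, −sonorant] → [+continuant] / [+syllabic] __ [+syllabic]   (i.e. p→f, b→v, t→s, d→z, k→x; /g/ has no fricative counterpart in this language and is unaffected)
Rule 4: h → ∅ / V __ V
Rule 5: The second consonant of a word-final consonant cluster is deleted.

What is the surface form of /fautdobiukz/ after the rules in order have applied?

Rule 1 (regressive voicing assimilation): /t/ precedes the voiced obstruent /d/, so it voices to [d] by assimilation. /k/ precedes the voiced obstruent /z/, so it voices to [g] by assimilation. /fautdobiukz/ → fauddobiugz.
Rule 2 (stop-cluster a-epenthesis): /d/ and /d/ form a stop–stop cluster, so [a] is inserted between them. /fauddobiugz/ → faudadobiugz.
Rule 3 (intervocalic spirantization): /d/ is a stop between vowels /u/ and /a/, so it spirantizes to the fricative [z]. /d/ is a stop between vowels /a/ and /o/, so it spirantizes to the fricative [z]. /b/ is a stop between vowels /o/ and /i/, so it spirantizes to the fricative [v]. /faudadobiugz/ → fauzazoviugz.
Rule 4 (intervocalic h-deletion): no segment meets the environment; /fauzazoviugz/ is unchanged.
Rule 5 (final cluster simplification): /z/ is the second consonant of a word-final cluster /gz/, so it deletes. /fauzazoviugz/ → fauzazoviug.

fauzazoviug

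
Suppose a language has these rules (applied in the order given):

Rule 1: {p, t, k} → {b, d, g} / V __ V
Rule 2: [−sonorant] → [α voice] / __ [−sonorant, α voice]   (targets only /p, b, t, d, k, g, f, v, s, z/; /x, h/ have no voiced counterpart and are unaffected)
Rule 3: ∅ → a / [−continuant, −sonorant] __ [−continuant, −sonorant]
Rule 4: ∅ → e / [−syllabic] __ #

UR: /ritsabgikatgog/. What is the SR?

ritsabagigadagoge

Rule 1 (intervocalic voicing): /k/ is a voiceless stop between vowels /i/ and /a/, so it voices to [g]. /ritsabgikatgog/ → ritsabgigatgog.
Rule 2 (regressive voicing assimilation): /t/ precedes the voiced obstruent /g/, so it voices to [d] by assimilation. /ritsabgigatgog/ → ritsabgigadgog.
Rule 3 (stop-cluster a-epenthesis): /b/ and /g/ form a stop–stop cluster, so [a] is inserted between them. /d/ and /g/ form a stop–stop cluster, so [a] is inserted between them. /ritsabgigadgog/ → ritsabagigadagog.
Rule 4 (final e-epenthesis): the form ends in the consonant /g/, so [e] is inserted word-finally. /ritsabagigadagog/ → ritsabagigadagoge.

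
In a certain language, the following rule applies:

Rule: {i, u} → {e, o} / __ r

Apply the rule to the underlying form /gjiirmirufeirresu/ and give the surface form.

Scanning /gjiirmirufeirresu/: /i/ at position 3 is not in the conditioning environment; /i/ is a high vowel immediately before /r/, so it lowers to [e]; /i/ is a high vowel immediately before /r/, so it lowers to [e]; /u/ at position 9 is not in the conditioning environment; /i/ is a high vowel immediately before /r/, so it lowers to [e]; /u/ at position 17 is not in the conditioning environment.
Result: [gjiermerufeerresu].

gjiermerufeerresu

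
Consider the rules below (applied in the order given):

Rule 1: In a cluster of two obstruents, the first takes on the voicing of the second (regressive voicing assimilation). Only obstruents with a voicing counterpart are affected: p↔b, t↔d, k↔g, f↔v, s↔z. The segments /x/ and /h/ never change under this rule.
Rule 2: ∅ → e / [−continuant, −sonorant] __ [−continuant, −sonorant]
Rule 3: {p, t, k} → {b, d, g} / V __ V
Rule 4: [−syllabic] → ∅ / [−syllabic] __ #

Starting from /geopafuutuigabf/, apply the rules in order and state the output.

geobafuuduigap

Rule 1 (regressive voicing assimilation): /b/ precedes the voiceless obstruent /f/, so it devoices to [p] by assimilation. /geopafuutuigabf/ → geopafuutuigapf.
Rule 2 (stop-cluster e-epenthesis): no segment meets the environment; /geopafuutuigapf/ is unchanged.
Rule 3 (intervocalic voicing): /p/ is a voiceless stop between vowels /o/ and /a/, so it voices to [b]. /t/ is a voiceless stop between vowels /u/ and /u/, so it voices to [d]. /geopafuutuigapf/ → geobafuuduigapf.
Rule 4 (final cluster simplification): /f/ is the second consonant of a word-final cluster /pf/, so it deletes. /geobafuuduigapf/ → geobafuuduigap.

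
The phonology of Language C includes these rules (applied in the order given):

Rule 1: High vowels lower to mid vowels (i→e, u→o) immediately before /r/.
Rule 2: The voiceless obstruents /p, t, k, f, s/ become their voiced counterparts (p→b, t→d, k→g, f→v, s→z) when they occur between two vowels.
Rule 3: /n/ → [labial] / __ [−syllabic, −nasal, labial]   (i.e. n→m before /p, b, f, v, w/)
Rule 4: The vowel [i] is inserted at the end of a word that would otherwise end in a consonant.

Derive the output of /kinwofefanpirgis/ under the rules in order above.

kimwovevampergisi

Rule 1 (pre-rhotic lowering): /i/ is a high vowel immediately before /r/, so it lowers to [e]. /kinwofefanpirgis/ → kinwofefanpergis.
Rule 2 (intervocalic voicing): /f/ is a voiceless obstruent between vowels /o/ and /e/, so it voices to [v]. /f/ is a voiceless obstruent between vowels /e/ and /a/, so it voices to [v]. /kinwofefanpergis/ → kinwovevanpergis.
Rule 3 (nasal place assimilation): /n/ precedes the labial consonant /w/, so it assimilates in place to [m]. /n/ precedes the labial consonant /p/, so it assimilates in place to [m]. /kinwovevanpergis/ → kimwovevampergis.
Rule 4 (final i-epenthesis): the form ends in the consonant /s/, so [i] is inserted word-finally. /kimwovevampergis/ → kimwovevampergisi.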